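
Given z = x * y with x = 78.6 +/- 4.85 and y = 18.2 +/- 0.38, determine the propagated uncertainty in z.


For a product z = x*y, the relative uncertainty is:
uz/z = sqrt((ux/x)^2 + (uy/y)^2)
Relative uncertainties: ux/x = 4.85/78.6 = 0.061705
uy/y = 0.38/18.2 = 0.020879
z = 78.6 * 18.2 = 1430.5
uz = 1430.5 * sqrt(0.061705^2 + 0.020879^2) = 93.186

93.186


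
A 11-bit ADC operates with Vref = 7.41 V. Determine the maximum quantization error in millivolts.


The maximum quantization error is +/- LSB/2.
LSB = Vref / 2^n = 7.41 / 2048 = 0.00361816 V
Max error = LSB / 2 = 0.00361816 / 2 = 0.00180908 V
Max error = 1.8091 mV

1.8091 mV


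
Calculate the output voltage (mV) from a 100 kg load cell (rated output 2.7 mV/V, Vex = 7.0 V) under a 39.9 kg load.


Vout = rated_output * Vex * (load / capacity).
Vout = 2.7 * 7.0 * (39.9 / 100)
Vout = 2.7 * 7.0 * 0.399
Vout = 7.541 mV

7.541 mV


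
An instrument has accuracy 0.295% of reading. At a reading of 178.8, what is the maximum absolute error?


Absolute error = (accuracy% / 100) * reading.
Error = (0.295 / 100) * 178.8
Error = 0.00295 * 178.8
Error = 0.5275

0.5275


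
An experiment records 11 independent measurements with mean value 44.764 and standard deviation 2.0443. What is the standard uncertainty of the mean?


The standard uncertainty for Type A evaluation is u = s / sqrt(n).
u = 2.0443 / sqrt(11)
u = 2.0443 / 3.3166
u = 0.6164

0.6164


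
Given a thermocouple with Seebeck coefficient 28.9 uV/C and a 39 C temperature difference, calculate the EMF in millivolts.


The thermocouple output V = sensitivity * dT.
V = 28.9 uV/C * 39 C
V = 1127.1 uV
V = 1.127 mV

1.127 mV


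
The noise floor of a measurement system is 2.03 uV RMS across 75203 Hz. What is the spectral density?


Noise spectral density = Vrms / sqrt(BW).
NSD = 2.03 / sqrt(75203)
NSD = 2.03 / 274.2317
NSD = 0.0074 uV/sqrt(Hz)

0.0074 uV/sqrt(Hz)


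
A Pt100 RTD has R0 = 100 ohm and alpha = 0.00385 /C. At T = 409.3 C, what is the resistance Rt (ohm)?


The RTD equation: Rt = R0 * (1 + alpha * T).
Rt = 100 * (1 + 0.00385 * 409.3)
Rt = 100 * (1 + 1.575805)
Rt = 100 * 2.575805
Rt = 257.58 ohm

257.58 ohm


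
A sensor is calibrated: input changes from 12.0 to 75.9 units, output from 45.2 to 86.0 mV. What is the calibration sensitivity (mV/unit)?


Sensitivity = (y2 - y1) / (x2 - x1).
S = (86.0 - 45.2) / (75.9 - 12.0)
S = 40.8 / 63.9
S = 0.6385 mV/unit

0.6385 mV/unit


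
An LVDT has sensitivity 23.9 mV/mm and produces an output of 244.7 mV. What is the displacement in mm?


Displacement = Vout / sensitivity.
d = 244.7 / 23.9
d = 10.238 mm

10.238 mm


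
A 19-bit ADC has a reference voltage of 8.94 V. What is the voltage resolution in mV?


The resolution (LSB) of an ADC is Vref / 2^n.
LSB = 8.94 / 2^19
LSB = 8.94 / 524288
LSB = 1.705e-05 V = 0.0170517 mV

0.0170517 mV


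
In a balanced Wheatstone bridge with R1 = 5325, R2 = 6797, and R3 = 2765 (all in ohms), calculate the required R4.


At balance: R1*R4 = R2*R3, so R4 = R2*R3/R1.
R4 = 6797 * 2765 / 5325
R4 = 18793705 / 5325
R4 = 3529.33 ohm

3529.33 ohm


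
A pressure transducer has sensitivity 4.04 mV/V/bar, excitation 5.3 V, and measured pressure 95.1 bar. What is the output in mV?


Output = sensitivity * Vex * P.
Vout = 4.04 * 5.3 * 95.1
Vout = 21.412 * 95.1
Vout = 2036.28 mV

2036.28 mV


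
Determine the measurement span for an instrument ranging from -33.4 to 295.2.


Span = upper range - lower range.
Span = 295.2 - (-33.4)
Span = 328.6

328.6


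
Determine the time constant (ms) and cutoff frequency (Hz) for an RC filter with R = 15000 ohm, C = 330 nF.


Time constant: tau = R * C.
tau = 15000 * 3.30e-07 = 0.00495 s
tau = 4.95 ms
Cutoff frequency: fc = 1 / (2*pi*R*C).
fc = 1 / (2*pi*0.00495) = 32.15 Hz

tau = 4.95 ms, fc = 32.15 Hz


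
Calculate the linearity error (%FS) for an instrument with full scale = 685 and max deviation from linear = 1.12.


Linearity error = (max deviation / full scale) * 100%.
Linearity = (1.12 / 685) * 100
Linearity = 0.164 %FS

0.164 %FS


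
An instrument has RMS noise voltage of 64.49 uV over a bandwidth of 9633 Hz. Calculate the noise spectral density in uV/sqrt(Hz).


Noise spectral density = Vrms / sqrt(BW).
NSD = 64.49 / sqrt(9633)
NSD = 64.49 / 98.1478
NSD = 0.6571 uV/sqrt(Hz)

0.6571 uV/sqrt(Hz)


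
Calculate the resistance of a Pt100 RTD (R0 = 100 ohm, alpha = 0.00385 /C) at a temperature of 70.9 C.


The RTD equation: Rt = R0 * (1 + alpha * T).
Rt = 100 * (1 + 0.00385 * 70.9)
Rt = 100 * (1 + 0.272965)
Rt = 100 * 1.272965
Rt = 127.297 ohm

127.297 ohm


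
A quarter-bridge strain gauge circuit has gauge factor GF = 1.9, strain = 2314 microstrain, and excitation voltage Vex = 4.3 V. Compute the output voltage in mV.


Quarter bridge output: Vout = (GF * epsilon * Vex) / 4.
Vout = (1.9 * 2314e-6 * 4.3) / 4
Vout = 0.01890538 / 4 V
Vout = 0.00472634 V = 4.7263 mV

4.7263 mV


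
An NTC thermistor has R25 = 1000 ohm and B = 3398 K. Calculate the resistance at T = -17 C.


NTC thermistor equation: Rt = R25 * exp(B * (1/T - 1/T25)).
T in Kelvin: 256.15 K, T25 = 298.15 K
1/T - 1/T25 = 1/256.15 - 1/298.15 = 0.00054995
B * (1/T - 1/T25) = 3398 * 0.00054995 = 1.8687
Rt = 1000 * exp(1.8687) = 6480.0 ohm

6480.0 ohm


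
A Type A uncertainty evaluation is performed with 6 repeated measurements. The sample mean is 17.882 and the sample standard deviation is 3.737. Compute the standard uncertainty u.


The standard uncertainty for Type A evaluation is u = s / sqrt(n).
u = 3.737 / sqrt(6)
u = 3.737 / 2.4495
u = 1.5256

1.5256


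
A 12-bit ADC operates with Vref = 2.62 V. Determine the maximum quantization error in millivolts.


The maximum quantization error is +/- LSB/2.
LSB = Vref / 2^n = 2.62 / 4096 = 0.00063965 V
Max error = LSB / 2 = 0.00063965 / 2 = 0.00031982 V
Max error = 0.3198 mV

0.3198 mV


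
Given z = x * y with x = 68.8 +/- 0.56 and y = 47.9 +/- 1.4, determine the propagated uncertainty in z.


For a product z = x*y, the relative uncertainty is:
uz/z = sqrt((ux/x)^2 + (uy/y)^2)
Relative uncertainties: ux/x = 0.56/68.8 = 0.00814
uy/y = 1.4/47.9 = 0.029228
z = 68.8 * 47.9 = 3295.5
uz = 3295.5 * sqrt(0.00814^2 + 0.029228^2) = 99.985

99.985


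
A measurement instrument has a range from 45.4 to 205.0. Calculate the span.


Span = upper range - lower range.
Span = 205.0 - (45.4)
Span = 159.6

159.6


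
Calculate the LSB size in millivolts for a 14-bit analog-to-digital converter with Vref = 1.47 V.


The resolution (LSB) of an ADC is Vref / 2^n.
LSB = 1.47 / 2^14
LSB = 1.47 / 16384
LSB = 8.972e-05 V = 0.08972168 mV

0.08972168 mV


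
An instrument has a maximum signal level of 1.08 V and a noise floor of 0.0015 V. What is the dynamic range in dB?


Dynamic range = 20 * log10(Vmax / Vnoise).
DR = 20 * log10(1.08 / 0.0015)
DR = 20 * log10(720.0)
DR = 57.15 dB

57.15 dB


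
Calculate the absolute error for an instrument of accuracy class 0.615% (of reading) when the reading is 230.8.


Absolute error = (accuracy% / 100) * reading.
Error = (0.615 / 100) * 230.8
Error = 0.00615 * 230.8
Error = 1.4194

1.4194


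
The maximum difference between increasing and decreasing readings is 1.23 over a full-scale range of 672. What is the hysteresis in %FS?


Hysteresis = (max difference / full scale) * 100%.
H = (1.23 / 672) * 100
H = 0.183 %FS

0.183 %FS


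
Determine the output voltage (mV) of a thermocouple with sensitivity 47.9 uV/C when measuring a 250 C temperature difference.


The thermocouple output V = sensitivity * dT.
V = 47.9 uV/C * 250 C
V = 11975.0 uV
V = 11.975 mV

11.975 mV


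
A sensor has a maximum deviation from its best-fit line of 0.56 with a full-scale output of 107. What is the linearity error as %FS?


Linearity error = (max deviation / full scale) * 100%.
Linearity = (0.56 / 107) * 100
Linearity = 0.523 %FS

0.523 %FS


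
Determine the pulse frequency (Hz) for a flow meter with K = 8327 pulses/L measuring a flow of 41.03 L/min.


Frequency = K * Q / 60 (converting L/min to L/s).
f = 8327 * 41.03 / 60
f = 341656.81 / 60
f = 5694.28 Hz

5694.28 Hz


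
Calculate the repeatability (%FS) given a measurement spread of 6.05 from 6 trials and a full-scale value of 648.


Repeatability = (spread / full scale) * 100%.
R = (6.05 / 648) * 100
R = 0.934 %FS

0.934 %FS


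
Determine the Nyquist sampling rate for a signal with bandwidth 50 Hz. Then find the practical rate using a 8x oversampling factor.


By Nyquist theorem, fs_min = 2 * fmax.
fs_min = 2 * 50 = 100 Hz
Practical rate = 8 * fs_min = 8 * 100 = 800 Hz

fs_min = 100 Hz, fs_practical = 800 Hz


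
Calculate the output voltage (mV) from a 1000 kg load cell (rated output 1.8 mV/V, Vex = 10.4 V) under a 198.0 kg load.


Vout = rated_output * Vex * (load / capacity).
Vout = 1.8 * 10.4 * (198.0 / 1000)
Vout = 1.8 * 10.4 * 0.198
Vout = 3.707 mV

3.707 mV


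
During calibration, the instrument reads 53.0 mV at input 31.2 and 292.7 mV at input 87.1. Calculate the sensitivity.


Sensitivity = (y2 - y1) / (x2 - x1).
S = (292.7 - 53.0) / (87.1 - 31.2)
S = 239.7 / 55.9
S = 4.288 mV/unit

4.288 mV/unit


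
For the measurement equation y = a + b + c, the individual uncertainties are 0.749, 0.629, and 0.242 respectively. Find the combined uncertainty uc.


For a sum of independent quantities, uc = sqrt(u1^2 + u2^2 + u3^2).
uc = sqrt(0.749^2 + 0.629^2 + 0.242^2)
uc = sqrt(0.561001 + 0.395641 + 0.058564)
uc = 1.0076

1.0076


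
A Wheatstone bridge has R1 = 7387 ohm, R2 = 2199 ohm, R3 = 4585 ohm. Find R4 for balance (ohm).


At balance: R1*R4 = R2*R3, so R4 = R2*R3/R1.
R4 = 2199 * 4585 / 7387
R4 = 10082415 / 7387
R4 = 1364.89 ohm

1364.89 ohm


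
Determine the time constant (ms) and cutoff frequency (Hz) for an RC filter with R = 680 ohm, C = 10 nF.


Time constant: tau = R * C.
tau = 680 * 1.00e-08 = 6.8e-06 s
tau = 0.0068 ms
Cutoff frequency: fc = 1 / (2*pi*R*C).
fc = 1 / (2*pi*6.8e-06) = 23405.14 Hz

tau = 0.0068 ms, fc = 23405.14 Hz


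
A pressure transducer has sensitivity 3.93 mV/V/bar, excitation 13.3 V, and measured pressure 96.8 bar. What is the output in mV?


Output = sensitivity * Vex * P.
Vout = 3.93 * 13.3 * 96.8
Vout = 52.269 * 96.8
Vout = 5059.64 mV

5059.64 mV


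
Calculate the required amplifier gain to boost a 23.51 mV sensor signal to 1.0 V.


Gain = Vout / Vin (converting to same units).
G = 1.0 V / 23.51 mV
G = 1000.0 mV / 23.51 mV
G = 42.54

42.54


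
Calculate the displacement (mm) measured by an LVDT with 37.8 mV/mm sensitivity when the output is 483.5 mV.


Displacement = Vout / sensitivity.
d = 483.5 / 37.8
d = 12.791 mm

12.791 mm


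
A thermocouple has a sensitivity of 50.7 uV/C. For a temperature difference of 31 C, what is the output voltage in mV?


The thermocouple output V = sensitivity * dT.
V = 50.7 uV/C * 31 C
V = 1571.7 uV
V = 1.572 mV

1.572 mV


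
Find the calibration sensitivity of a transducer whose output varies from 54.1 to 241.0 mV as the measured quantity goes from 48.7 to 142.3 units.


Sensitivity = (y2 - y1) / (x2 - x1).
S = (241.0 - 54.1) / (142.3 - 48.7)
S = 186.9 / 93.6
S = 1.9968 mV/unit

1.9968 mV/unit


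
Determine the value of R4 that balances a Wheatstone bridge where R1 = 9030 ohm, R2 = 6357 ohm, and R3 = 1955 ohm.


At balance: R1*R4 = R2*R3, so R4 = R2*R3/R1.
R4 = 6357 * 1955 / 9030
R4 = 12427935 / 9030
R4 = 1376.29 ohm

1376.29 ohm


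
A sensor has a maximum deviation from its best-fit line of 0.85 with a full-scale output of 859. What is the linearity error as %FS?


Linearity error = (max deviation / full scale) * 100%.
Linearity = (0.85 / 859) * 100
Linearity = 0.099 %FS

0.099 %FS


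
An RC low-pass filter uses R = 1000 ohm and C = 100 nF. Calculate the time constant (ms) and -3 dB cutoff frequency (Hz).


Time constant: tau = R * C.
tau = 1000 * 1.00e-07 = 0.0001 s
tau = 0.1 ms
Cutoff frequency: fc = 1 / (2*pi*R*C).
fc = 1 / (2*pi*0.0001) = 1591.55 Hz

tau = 0.1 ms, fc = 1591.55 Hz


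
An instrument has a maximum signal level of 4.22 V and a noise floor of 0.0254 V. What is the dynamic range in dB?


Dynamic range = 20 * log10(Vmax / Vnoise).
DR = 20 * log10(4.22 / 0.0254)
DR = 20 * log10(166.14)
DR = 44.41 dB

44.41 dB


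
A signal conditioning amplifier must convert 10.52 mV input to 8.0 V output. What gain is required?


Gain = Vout / Vin (converting to same units).
G = 8.0 V / 10.52 mV
G = 8000.0 mV / 10.52 mV
G = 760.46

760.46


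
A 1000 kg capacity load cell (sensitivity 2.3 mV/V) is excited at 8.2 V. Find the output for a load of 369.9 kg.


Vout = rated_output * Vex * (load / capacity).
Vout = 2.3 * 8.2 * (369.9 / 1000)
Vout = 2.3 * 8.2 * 0.3699
Vout = 6.976 mV

6.976 mV


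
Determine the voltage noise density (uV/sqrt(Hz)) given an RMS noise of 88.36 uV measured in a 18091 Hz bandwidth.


Noise spectral density = Vrms / sqrt(BW).
NSD = 88.36 / sqrt(18091)
NSD = 88.36 / 134.5028
NSD = 0.6569 uV/sqrt(Hz)

0.6569 uV/sqrt(Hz)


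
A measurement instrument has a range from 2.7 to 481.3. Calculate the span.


Span = upper range - lower range.
Span = 481.3 - (2.7)
Span = 478.6

478.6


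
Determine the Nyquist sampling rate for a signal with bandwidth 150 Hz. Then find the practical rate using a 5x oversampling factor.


By Nyquist theorem, fs_min = 2 * fmax.
fs_min = 2 * 150 = 300 Hz
Practical rate = 5 * fs_min = 5 * 300 = 1500 Hz

fs_min = 300 Hz, fs_practical = 1500 Hz


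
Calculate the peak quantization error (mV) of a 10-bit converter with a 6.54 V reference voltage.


The maximum quantization error is +/- LSB/2.
LSB = Vref / 2^n = 6.54 / 1024 = 0.00638672 V
Max error = LSB / 2 = 0.00638672 / 2 = 0.00319336 V
Max error = 3.1934 mV

3.1934 mV


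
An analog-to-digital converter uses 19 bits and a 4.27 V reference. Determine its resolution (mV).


The resolution (LSB) of an ADC is Vref / 2^n.
LSB = 4.27 / 2^19
LSB = 4.27 / 524288
LSB = 8.14e-06 V = 0.00814438 mV

0.00814438 mV


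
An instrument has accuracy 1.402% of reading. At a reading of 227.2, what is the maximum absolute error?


Absolute error = (accuracy% / 100) * reading.
Error = (1.402 / 100) * 227.2
Error = 0.01402 * 227.2
Error = 3.1853

3.1853


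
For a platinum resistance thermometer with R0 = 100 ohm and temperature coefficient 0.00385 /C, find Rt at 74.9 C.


The RTD equation: Rt = R0 * (1 + alpha * T).
Rt = 100 * (1 + 0.00385 * 74.9)
Rt = 100 * (1 + 0.288365)
Rt = 100 * 1.288365
Rt = 128.837 ohm

128.837 ohm


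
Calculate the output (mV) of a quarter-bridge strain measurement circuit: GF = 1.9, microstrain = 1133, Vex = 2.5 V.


Quarter bridge output: Vout = (GF * epsilon * Vex) / 4.
Vout = (1.9 * 1133e-6 * 2.5) / 4
Vout = 0.00538175 / 4 V
Vout = 0.00134544 V = 1.3454 mV

1.3454 mV


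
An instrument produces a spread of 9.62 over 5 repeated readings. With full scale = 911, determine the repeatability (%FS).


Repeatability = (spread / full scale) * 100%.
R = (9.62 / 911) * 100
R = 1.056 %FS

1.056 %FS


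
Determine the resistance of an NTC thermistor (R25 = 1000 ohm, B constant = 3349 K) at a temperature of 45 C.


NTC thermistor equation: Rt = R25 * exp(B * (1/T - 1/T25)).
T in Kelvin: 318.15 K, T25 = 298.15 K
1/T - 1/T25 = 1/318.15 - 1/298.15 = -0.00021084
B * (1/T - 1/T25) = 3349 * -0.00021084 = -0.7061
Rt = 1000 * exp(-0.7061) = 493.6 ohm

493.6 ohm


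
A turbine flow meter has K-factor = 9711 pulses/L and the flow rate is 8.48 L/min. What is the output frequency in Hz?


Frequency = K * Q / 60 (converting L/min to L/s).
f = 9711 * 8.48 / 60
f = 82349.28 / 60
f = 1372.49 Hz

1372.49 Hz


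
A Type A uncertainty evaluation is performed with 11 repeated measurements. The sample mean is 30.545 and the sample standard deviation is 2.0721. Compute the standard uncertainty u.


The standard uncertainty for Type A evaluation is u = s / sqrt(n).
u = 2.0721 / sqrt(11)
u = 2.0721 / 3.3166
u = 0.6248

0.6248


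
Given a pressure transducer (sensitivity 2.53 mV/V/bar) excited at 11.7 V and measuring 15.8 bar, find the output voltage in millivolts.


Output = sensitivity * Vex * P.
Vout = 2.53 * 11.7 * 15.8
Vout = 29.601 * 15.8
Vout = 467.7 mV

467.7 mV


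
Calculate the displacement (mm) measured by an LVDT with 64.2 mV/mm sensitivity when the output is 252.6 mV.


Displacement = Vout / sensitivity.
d = 252.6 / 64.2
d = 3.935 mm

3.935 mm


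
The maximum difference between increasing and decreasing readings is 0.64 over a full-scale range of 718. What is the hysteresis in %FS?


Hysteresis = (max difference / full scale) * 100%.
H = (0.64 / 718) * 100
H = 0.089 %FS

0.089 %FS


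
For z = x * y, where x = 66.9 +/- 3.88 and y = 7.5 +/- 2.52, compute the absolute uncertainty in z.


For a product z = x*y, the relative uncertainty is:
uz/z = sqrt((ux/x)^2 + (uy/y)^2)
Relative uncertainties: ux/x = 3.88/66.9 = 0.057997
uy/y = 2.52/7.5 = 0.336
z = 66.9 * 7.5 = 501.8
uz = 501.8 * sqrt(0.057997^2 + 0.336^2) = 171.081

171.081


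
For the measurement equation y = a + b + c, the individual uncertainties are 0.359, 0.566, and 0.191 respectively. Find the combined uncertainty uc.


For a sum of independent quantities, uc = sqrt(u1^2 + u2^2 + u3^2).
uc = sqrt(0.359^2 + 0.566^2 + 0.191^2)
uc = sqrt(0.128881 + 0.320356 + 0.036481)
uc = 0.6969

0.6969


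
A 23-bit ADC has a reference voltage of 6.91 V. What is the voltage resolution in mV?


The resolution (LSB) of an ADC is Vref / 2^n.
LSB = 6.91 / 2^23
LSB = 6.91 / 8388608
LSB = 8.2e-07 V = 0.00082374 mV

0.00082374 mV


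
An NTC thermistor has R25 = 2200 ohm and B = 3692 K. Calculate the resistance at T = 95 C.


NTC thermistor equation: Rt = R25 * exp(B * (1/T - 1/T25)).
T in Kelvin: 368.15 K, T25 = 298.15 K
1/T - 1/T25 = 1/368.15 - 1/298.15 = -0.00063773
B * (1/T - 1/T25) = 3692 * -0.00063773 = -2.3545
Rt = 2200 * exp(-2.3545) = 208.9 ohm

208.9 ohm


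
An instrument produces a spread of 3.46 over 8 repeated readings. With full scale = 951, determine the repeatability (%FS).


Repeatability = (spread / full scale) * 100%.
R = (3.46 / 951) * 100
R = 0.364 %FS

0.364 %FS


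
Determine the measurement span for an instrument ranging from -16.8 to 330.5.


Span = upper range - lower range.
Span = 330.5 - (-16.8)
Span = 347.3

347.3


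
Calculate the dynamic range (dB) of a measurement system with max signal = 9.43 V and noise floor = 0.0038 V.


Dynamic range = 20 * log10(Vmax / Vnoise).
DR = 20 * log10(9.43 / 0.0038)
DR = 20 * log10(2481.58)
DR = 67.89 dB

67.89 dB


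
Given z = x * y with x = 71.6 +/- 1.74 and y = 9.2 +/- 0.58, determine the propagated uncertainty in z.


For a product z = x*y, the relative uncertainty is:
uz/z = sqrt((ux/x)^2 + (uy/y)^2)
Relative uncertainties: ux/x = 1.74/71.6 = 0.024302
uy/y = 0.58/9.2 = 0.063043
z = 71.6 * 9.2 = 658.7
uz = 658.7 * sqrt(0.024302^2 + 0.063043^2) = 44.507

44.507


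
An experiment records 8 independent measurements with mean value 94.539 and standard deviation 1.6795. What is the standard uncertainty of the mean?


The standard uncertainty for Type A evaluation is u = s / sqrt(n).
u = 1.6795 / sqrt(8)
u = 1.6795 / 2.8284
u = 0.5938

0.5938


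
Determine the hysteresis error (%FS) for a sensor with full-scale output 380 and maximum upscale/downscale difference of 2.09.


Hysteresis = (max difference / full scale) * 100%.
H = (2.09 / 380) * 100
H = 0.55 %FS

0.55 %FS


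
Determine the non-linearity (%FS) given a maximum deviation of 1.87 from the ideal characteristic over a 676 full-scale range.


Linearity error = (max deviation / full scale) * 100%.
Linearity = (1.87 / 676) * 100
Linearity = 0.277 %FS

0.277 %FS


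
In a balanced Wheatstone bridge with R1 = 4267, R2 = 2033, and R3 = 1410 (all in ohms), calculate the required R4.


At balance: R1*R4 = R2*R3, so R4 = R2*R3/R1.
R4 = 2033 * 1410 / 4267
R4 = 2866530 / 4267
R4 = 671.79 ohm

671.79 ohm


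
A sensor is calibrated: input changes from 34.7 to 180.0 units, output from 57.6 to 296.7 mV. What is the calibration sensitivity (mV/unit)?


Sensitivity = (y2 - y1) / (x2 - x1).
S = (296.7 - 57.6) / (180.0 - 34.7)
S = 239.1 / 145.3
S = 1.6456 mV/unit

1.6456 mV/unit


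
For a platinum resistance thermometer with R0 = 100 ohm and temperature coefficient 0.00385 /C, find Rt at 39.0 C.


The RTD equation: Rt = R0 * (1 + alpha * T).
Rt = 100 * (1 + 0.00385 * 39.0)
Rt = 100 * (1 + 0.15015)
Rt = 100 * 1.15015
Rt = 115.015 ohm

115.015 ohm


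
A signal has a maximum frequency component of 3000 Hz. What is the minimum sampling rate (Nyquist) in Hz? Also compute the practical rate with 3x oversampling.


By Nyquist theorem, fs_min = 2 * fmax.
fs_min = 2 * 3000 = 6000 Hz
Practical rate = 3 * fs_min = 3 * 6000 = 18000 Hz

fs_min = 6000 Hz, fs_practical = 18000 Hz


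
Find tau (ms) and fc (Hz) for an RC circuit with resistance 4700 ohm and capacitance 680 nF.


Time constant: tau = R * C.
tau = 4700 * 6.80e-07 = 0.003196 s
tau = 3.196 ms
Cutoff frequency: fc = 1 / (2*pi*R*C).
fc = 1 / (2*pi*0.003196) = 49.8 Hz

tau = 3.196 ms, fc = 49.8 Hz


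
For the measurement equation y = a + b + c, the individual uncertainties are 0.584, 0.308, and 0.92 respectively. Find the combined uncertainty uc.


For a sum of independent quantities, uc = sqrt(u1^2 + u2^2 + u3^2).
uc = sqrt(0.584^2 + 0.308^2 + 0.92^2)
uc = sqrt(0.341056 + 0.094864 + 0.8464)
uc = 1.1324

1.1324


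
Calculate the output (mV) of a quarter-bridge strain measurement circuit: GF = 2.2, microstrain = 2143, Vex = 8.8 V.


Quarter bridge output: Vout = (GF * epsilon * Vex) / 4.
Vout = (2.2 * 2143e-6 * 8.8) / 4
Vout = 0.04148848 / 4 V
Vout = 0.01037212 V = 10.3721 mV

10.3721 mV


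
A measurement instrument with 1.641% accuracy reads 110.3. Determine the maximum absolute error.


Absolute error = (accuracy% / 100) * reading.
Error = (1.641 / 100) * 110.3
Error = 0.01641 * 110.3
Error = 1.81

1.81


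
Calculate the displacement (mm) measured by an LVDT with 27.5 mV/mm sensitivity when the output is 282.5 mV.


Displacement = Vout / sensitivity.
d = 282.5 / 27.5
d = 10.273 mm

10.273 mm


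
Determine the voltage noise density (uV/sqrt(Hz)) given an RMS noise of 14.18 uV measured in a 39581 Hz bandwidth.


Noise spectral density = Vrms / sqrt(BW).
NSD = 14.18 / sqrt(39581)
NSD = 14.18 / 198.9497
NSD = 0.0713 uV/sqrt(Hz)

0.0713 uV/sqrt(Hz)


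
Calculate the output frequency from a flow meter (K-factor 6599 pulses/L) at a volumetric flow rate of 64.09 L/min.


Frequency = K * Q / 60 (converting L/min to L/s).
f = 6599 * 64.09 / 60
f = 422929.91 / 60
f = 7048.83 Hz

7048.83 Hz


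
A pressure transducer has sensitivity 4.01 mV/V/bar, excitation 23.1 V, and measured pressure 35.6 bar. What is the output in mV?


Output = sensitivity * Vex * P.
Vout = 4.01 * 23.1 * 35.6
Vout = 92.631 * 35.6
Vout = 3297.66 mV

3297.66 mV


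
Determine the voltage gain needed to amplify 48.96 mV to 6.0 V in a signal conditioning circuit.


Gain = Vout / Vin (converting to same units).
G = 6.0 V / 48.96 mV
G = 6000.0 mV / 48.96 mV
G = 122.55

122.55


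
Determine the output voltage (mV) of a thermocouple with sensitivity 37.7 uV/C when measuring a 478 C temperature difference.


The thermocouple output V = sensitivity * dT.
V = 37.7 uV/C * 478 C
V = 18020.6 uV
V = 18.021 mV

18.021 mV


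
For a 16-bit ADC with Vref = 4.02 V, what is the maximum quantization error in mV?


The maximum quantization error is +/- LSB/2.
LSB = Vref / 2^n = 4.02 / 65536 = 6.134e-05 V
Max error = LSB / 2 = 6.134e-05 / 2 = 3.067e-05 V
Max error = 0.0307 mV

0.0307 mV


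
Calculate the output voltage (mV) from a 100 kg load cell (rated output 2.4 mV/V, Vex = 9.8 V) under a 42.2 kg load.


Vout = rated_output * Vex * (load / capacity).
Vout = 2.4 * 9.8 * (42.2 / 100)
Vout = 2.4 * 9.8 * 0.422
Vout = 9.925 mV

9.925 mV


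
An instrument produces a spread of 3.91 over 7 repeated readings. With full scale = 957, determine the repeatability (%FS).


Repeatability = (spread / full scale) * 100%.
R = (3.91 / 957) * 100
R = 0.409 %FS

0.409 %FS


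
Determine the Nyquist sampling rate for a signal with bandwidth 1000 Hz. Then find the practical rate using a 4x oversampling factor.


By Nyquist theorem, fs_min = 2 * fmax.
fs_min = 2 * 1000 = 2000 Hz
Practical rate = 4 * fs_min = 4 * 2000 = 8000 Hz

fs_min = 2000 Hz, fs_practical = 8000 Hz


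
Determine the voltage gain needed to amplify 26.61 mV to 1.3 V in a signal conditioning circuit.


Gain = Vout / Vin (converting to same units).
G = 1.3 V / 26.61 mV
G = 1300.0 mV / 26.61 mV
G = 48.85

48.85


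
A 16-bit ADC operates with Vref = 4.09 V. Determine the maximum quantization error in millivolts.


The maximum quantization error is +/- LSB/2.
LSB = Vref / 2^n = 4.09 / 65536 = 6.241e-05 V
Max error = LSB / 2 = 6.241e-05 / 2 = 3.12e-05 V
Max error = 0.0312 mV

0.0312 mV


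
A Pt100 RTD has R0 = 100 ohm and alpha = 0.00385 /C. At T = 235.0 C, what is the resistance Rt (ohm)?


The RTD equation: Rt = R0 * (1 + alpha * T).
Rt = 100 * (1 + 0.00385 * 235.0)
Rt = 100 * (1 + 0.90475)
Rt = 100 * 1.90475
Rt = 190.475 ohm

190.475 ohm


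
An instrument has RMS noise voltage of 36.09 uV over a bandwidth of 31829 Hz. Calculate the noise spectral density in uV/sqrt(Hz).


Noise spectral density = Vrms / sqrt(BW).
NSD = 36.09 / sqrt(31829)
NSD = 36.09 / 178.4068
NSD = 0.2023 uV/sqrt(Hz)

0.2023 uV/sqrt(Hz)


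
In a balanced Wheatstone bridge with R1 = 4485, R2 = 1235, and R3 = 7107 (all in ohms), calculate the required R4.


At balance: R1*R4 = R2*R3, so R4 = R2*R3/R1.
R4 = 1235 * 7107 / 4485
R4 = 8777145 / 4485
R4 = 1957.0 ohm

1957.0 ohm


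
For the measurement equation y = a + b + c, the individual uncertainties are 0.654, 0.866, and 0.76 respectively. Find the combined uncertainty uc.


For a sum of independent quantities, uc = sqrt(u1^2 + u2^2 + u3^2).
uc = sqrt(0.654^2 + 0.866^2 + 0.76^2)
uc = sqrt(0.427716 + 0.749956 + 0.5776)
uc = 1.3249

1.3249


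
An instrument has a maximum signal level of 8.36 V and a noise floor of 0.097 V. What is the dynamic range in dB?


Dynamic range = 20 * log10(Vmax / Vnoise).
DR = 20 * log10(8.36 / 0.097)
DR = 20 * log10(86.19)
DR = 38.71 dB

38.71 dB


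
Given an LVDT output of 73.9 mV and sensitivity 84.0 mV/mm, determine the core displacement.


Displacement = Vout / sensitivity.
d = 73.9 / 84.0
d = 0.88 mm

0.88 mm


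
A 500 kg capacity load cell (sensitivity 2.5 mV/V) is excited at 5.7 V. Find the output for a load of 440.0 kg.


Vout = rated_output * Vex * (load / capacity).
Vout = 2.5 * 5.7 * (440.0 / 500)
Vout = 2.5 * 5.7 * 0.88
Vout = 12.54 mV

12.54 mV


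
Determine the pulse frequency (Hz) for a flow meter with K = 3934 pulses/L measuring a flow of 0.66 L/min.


Frequency = K * Q / 60 (converting L/min to L/s).
f = 3934 * 0.66 / 60
f = 2596.44 / 60
f = 43.27 Hz

43.27 Hz


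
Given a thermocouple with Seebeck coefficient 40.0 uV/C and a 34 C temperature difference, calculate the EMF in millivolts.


The thermocouple output V = sensitivity * dT.
V = 40.0 uV/C * 34 C
V = 1360.0 uV
V = 1.36 mV

1.36 mV


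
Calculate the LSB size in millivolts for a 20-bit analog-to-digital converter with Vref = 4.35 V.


The resolution (LSB) of an ADC is Vref / 2^n.
LSB = 4.35 / 2^20
LSB = 4.35 / 1048576
LSB = 4.15e-06 V = 0.00414848 mV

0.00414848 mV


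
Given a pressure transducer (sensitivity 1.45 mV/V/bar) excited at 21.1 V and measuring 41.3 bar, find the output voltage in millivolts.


Output = sensitivity * Vex * P.
Vout = 1.45 * 21.1 * 41.3
Vout = 30.595 * 41.3
Vout = 1263.57 mV

1263.57 mV


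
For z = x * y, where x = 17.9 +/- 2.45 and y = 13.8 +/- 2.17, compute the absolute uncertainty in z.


For a product z = x*y, the relative uncertainty is:
uz/z = sqrt((ux/x)^2 + (uy/y)^2)
Relative uncertainties: ux/x = 2.45/17.9 = 0.136872
uy/y = 2.17/13.8 = 0.157246
z = 17.9 * 13.8 = 247.0
uz = 247.0 * sqrt(0.136872^2 + 0.157246^2) = 51.497

51.497


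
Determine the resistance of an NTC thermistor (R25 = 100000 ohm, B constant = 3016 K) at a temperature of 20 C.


NTC thermistor equation: Rt = R25 * exp(B * (1/T - 1/T25)).
T in Kelvin: 293.15 K, T25 = 298.15 K
1/T - 1/T25 = 1/293.15 - 1/298.15 = 5.721e-05
B * (1/T - 1/T25) = 3016 * 5.721e-05 = 0.1725
Rt = 100000 * exp(0.1725) = 118831.3 ohm

118831.3 ohm


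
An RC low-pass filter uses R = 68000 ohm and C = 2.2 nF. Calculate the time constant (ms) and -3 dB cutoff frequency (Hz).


Time constant: tau = R * C.
tau = 68000 * 2.20e-09 = 0.0001496 s
tau = 0.1496 ms
Cutoff frequency: fc = 1 / (2*pi*R*C).
fc = 1 / (2*pi*0.0001496) = 1063.87 Hz

tau = 0.1496 ms, fc = 1063.87 Hz


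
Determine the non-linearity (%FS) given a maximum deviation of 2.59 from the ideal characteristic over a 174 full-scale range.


Linearity error = (max deviation / full scale) * 100%.
Linearity = (2.59 / 174) * 100
Linearity = 1.489 %FS

1.489 %FS


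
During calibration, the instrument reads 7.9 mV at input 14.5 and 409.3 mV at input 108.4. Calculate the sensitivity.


Sensitivity = (y2 - y1) / (x2 - x1).
S = (409.3 - 7.9) / (108.4 - 14.5)
S = 401.4 / 93.9
S = 4.2748 mV/unit

4.2748 mV/unit


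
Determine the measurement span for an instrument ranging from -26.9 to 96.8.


Span = upper range - lower range.
Span = 96.8 - (-26.9)
Span = 123.7

123.7


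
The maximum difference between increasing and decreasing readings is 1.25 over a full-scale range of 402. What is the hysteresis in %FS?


Hysteresis = (max difference / full scale) * 100%.
H = (1.25 / 402) * 100
H = 0.311 %FS

0.311 %FS


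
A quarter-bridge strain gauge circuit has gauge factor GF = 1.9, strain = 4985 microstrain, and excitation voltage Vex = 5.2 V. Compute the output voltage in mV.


Quarter bridge output: Vout = (GF * epsilon * Vex) / 4.
Vout = (1.9 * 4985e-6 * 5.2) / 4
Vout = 0.0492518 / 4 V
Vout = 0.01231295 V = 12.3129 mV

12.3129 mV


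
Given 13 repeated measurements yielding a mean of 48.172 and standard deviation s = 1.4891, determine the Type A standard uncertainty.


The standard uncertainty for Type A evaluation is u = s / sqrt(n).
u = 1.4891 / sqrt(13)
u = 1.4891 / 3.6056
u = 0.413

0.413


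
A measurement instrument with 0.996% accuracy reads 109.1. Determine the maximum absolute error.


Absolute error = (accuracy% / 100) * reading.
Error = (0.996 / 100) * 109.1
Error = 0.00996 * 109.1
Error = 1.0866

1.0866


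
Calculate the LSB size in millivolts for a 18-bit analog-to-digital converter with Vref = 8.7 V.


The resolution (LSB) of an ADC is Vref / 2^n.
LSB = 8.7 / 2^18
LSB = 8.7 / 262144
LSB = 3.319e-05 V = 0.03318787 mV

0.03318787 mV


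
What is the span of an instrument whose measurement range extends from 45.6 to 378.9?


Span = upper range - lower range.
Span = 378.9 - (45.6)
Span = 333.3

333.3


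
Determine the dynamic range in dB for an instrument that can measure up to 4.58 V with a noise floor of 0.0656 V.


Dynamic range = 20 * log10(Vmax / Vnoise).
DR = 20 * log10(4.58 / 0.0656)
DR = 20 * log10(69.82)
DR = 36.88 dB

36.88 dB


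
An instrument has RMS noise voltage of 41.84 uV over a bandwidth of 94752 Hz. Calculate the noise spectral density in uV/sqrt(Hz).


Noise spectral density = Vrms / sqrt(BW).
NSD = 41.84 / sqrt(94752)
NSD = 41.84 / 307.8181
NSD = 0.1359 uV/sqrt(Hz)

0.1359 uV/sqrt(Hz)


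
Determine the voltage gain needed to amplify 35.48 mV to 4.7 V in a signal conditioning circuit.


Gain = Vout / Vin (converting to same units).
G = 4.7 V / 35.48 mV
G = 4700.0 mV / 35.48 mV
G = 132.47

132.47


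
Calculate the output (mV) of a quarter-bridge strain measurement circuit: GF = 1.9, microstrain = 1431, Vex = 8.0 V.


Quarter bridge output: Vout = (GF * epsilon * Vex) / 4.
Vout = (1.9 * 1431e-6 * 8.0) / 4
Vout = 0.0217512 / 4 V
Vout = 0.0054378 V = 5.4378 mV

5.4378 mV


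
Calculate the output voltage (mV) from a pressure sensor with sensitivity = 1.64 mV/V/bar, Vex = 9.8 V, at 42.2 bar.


Output = sensitivity * Vex * P.
Vout = 1.64 * 9.8 * 42.2
Vout = 16.072 * 42.2
Vout = 678.24 mV

678.24 mV


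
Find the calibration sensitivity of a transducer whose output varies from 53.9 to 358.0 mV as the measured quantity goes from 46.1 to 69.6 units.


Sensitivity = (y2 - y1) / (x2 - x1).
S = (358.0 - 53.9) / (69.6 - 46.1)
S = 304.1 / 23.5
S = 12.9404 mV/unit

12.9404 mV/unit


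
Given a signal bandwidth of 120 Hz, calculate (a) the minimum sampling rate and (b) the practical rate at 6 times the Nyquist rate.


By Nyquist theorem, fs_min = 2 * fmax.
fs_min = 2 * 120 = 240 Hz
Practical rate = 6 * fs_min = 6 * 240 = 1440 Hz

fs_min = 240 Hz, fs_practical = 1440 Hz


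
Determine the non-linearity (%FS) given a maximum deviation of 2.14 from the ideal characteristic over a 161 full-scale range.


Linearity error = (max deviation / full scale) * 100%.
Linearity = (2.14 / 161) * 100
Linearity = 1.329 %FS

1.329 %FS


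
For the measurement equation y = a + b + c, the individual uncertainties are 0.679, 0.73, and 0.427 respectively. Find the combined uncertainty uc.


For a sum of independent quantities, uc = sqrt(u1^2 + u2^2 + u3^2).
uc = sqrt(0.679^2 + 0.73^2 + 0.427^2)
uc = sqrt(0.461041 + 0.5329 + 0.182329)
uc = 1.0846

1.0846


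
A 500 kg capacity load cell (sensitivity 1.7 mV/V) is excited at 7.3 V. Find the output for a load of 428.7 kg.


Vout = rated_output * Vex * (load / capacity).
Vout = 1.7 * 7.3 * (428.7 / 500)
Vout = 1.7 * 7.3 * 0.8574
Vout = 10.64 mV

10.64 mV


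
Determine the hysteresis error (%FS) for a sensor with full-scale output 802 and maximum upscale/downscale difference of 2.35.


Hysteresis = (max difference / full scale) * 100%.
H = (2.35 / 802) * 100
H = 0.293 %FS

0.293 %FS


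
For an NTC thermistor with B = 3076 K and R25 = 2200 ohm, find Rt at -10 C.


NTC thermistor equation: Rt = R25 * exp(B * (1/T - 1/T25)).
T in Kelvin: 263.15 K, T25 = 298.15 K
1/T - 1/T25 = 1/263.15 - 1/298.15 = 0.0004461
B * (1/T - 1/T25) = 3076 * 0.0004461 = 1.3722
Rt = 2200 * exp(1.3722) = 8676.8 ohm

8676.8 ohm


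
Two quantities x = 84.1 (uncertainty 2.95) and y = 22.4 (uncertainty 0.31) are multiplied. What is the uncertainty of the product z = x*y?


For a product z = x*y, the relative uncertainty is:
uz/z = sqrt((ux/x)^2 + (uy/y)^2)
Relative uncertainties: ux/x = 2.95/84.1 = 0.035077
uy/y = 0.31/22.4 = 0.013839
z = 84.1 * 22.4 = 1883.8
uz = 1883.8 * sqrt(0.035077^2 + 0.013839^2) = 71.037

71.037


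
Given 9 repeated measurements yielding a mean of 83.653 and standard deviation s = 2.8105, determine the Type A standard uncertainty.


The standard uncertainty for Type A evaluation is u = s / sqrt(n).
u = 2.8105 / sqrt(9)
u = 2.8105 / 3.0
u = 0.9368

0.9368


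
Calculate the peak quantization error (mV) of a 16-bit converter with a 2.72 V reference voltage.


The maximum quantization error is +/- LSB/2.
LSB = Vref / 2^n = 2.72 / 65536 = 4.15e-05 V
Max error = LSB / 2 = 4.15e-05 / 2 = 2.075e-05 V
Max error = 0.0208 mV

0.0208 mV


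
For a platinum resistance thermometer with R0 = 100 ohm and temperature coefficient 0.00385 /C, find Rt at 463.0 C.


The RTD equation: Rt = R0 * (1 + alpha * T).
Rt = 100 * (1 + 0.00385 * 463.0)
Rt = 100 * (1 + 1.78255)
Rt = 100 * 2.78255
Rt = 278.255 ohm

278.255 ohm


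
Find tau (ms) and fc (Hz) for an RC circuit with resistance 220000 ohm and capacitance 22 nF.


Time constant: tau = R * C.
tau = 220000 * 2.20e-08 = 0.00484 s
tau = 4.84 ms
Cutoff frequency: fc = 1 / (2*pi*R*C).
fc = 1 / (2*pi*0.00484) = 32.88 Hz

tau = 4.84 ms, fc = 32.88 Hz


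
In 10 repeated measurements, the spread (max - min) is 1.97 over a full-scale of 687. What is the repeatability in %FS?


Repeatability = (spread / full scale) * 100%.
R = (1.97 / 687) * 100
R = 0.287 %FS

0.287 %FS


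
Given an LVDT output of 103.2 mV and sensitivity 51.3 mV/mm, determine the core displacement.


Displacement = Vout / sensitivity.
d = 103.2 / 51.3
d = 2.012 mm

2.012 mm


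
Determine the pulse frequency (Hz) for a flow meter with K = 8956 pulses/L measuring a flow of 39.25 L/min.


Frequency = K * Q / 60 (converting L/min to L/s).
f = 8956 * 39.25 / 60
f = 351523.0 / 60
f = 5858.72 Hz

5858.72 Hz


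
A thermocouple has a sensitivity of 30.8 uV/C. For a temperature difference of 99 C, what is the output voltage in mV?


The thermocouple output V = sensitivity * dT.
V = 30.8 uV/C * 99 C
V = 3049.2 uV
V = 3.049 mV

3.049 mV


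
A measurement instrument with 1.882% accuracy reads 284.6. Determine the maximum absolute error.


Absolute error = (accuracy% / 100) * reading.
Error = (1.882 / 100) * 284.6
Error = 0.01882 * 284.6
Error = 5.3562

5.3562


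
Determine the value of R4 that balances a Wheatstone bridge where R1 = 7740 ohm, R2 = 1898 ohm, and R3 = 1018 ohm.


At balance: R1*R4 = R2*R3, so R4 = R2*R3/R1.
R4 = 1898 * 1018 / 7740
R4 = 1932164 / 7740
R4 = 249.63 ohm

249.63 ohm


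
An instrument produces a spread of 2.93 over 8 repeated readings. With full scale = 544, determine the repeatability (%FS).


Repeatability = (spread / full scale) * 100%.
R = (2.93 / 544) * 100
R = 0.539 %FS

0.539 %FS


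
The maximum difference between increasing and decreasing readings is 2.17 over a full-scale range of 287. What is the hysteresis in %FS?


Hysteresis = (max difference / full scale) * 100%.
H = (2.17 / 287) * 100
H = 0.756 %FS

0.756 %FS


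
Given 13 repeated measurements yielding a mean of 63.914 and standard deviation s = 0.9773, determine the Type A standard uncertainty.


The standard uncertainty for Type A evaluation is u = s / sqrt(n).
u = 0.9773 / sqrt(13)
u = 0.9773 / 3.6056
u = 0.2711

0.2711


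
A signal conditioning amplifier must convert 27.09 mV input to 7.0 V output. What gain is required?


Gain = Vout / Vin (converting to same units).
G = 7.0 V / 27.09 mV
G = 7000.0 mV / 27.09 mV
G = 258.4

258.4


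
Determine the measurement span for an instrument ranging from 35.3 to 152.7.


Span = upper range - lower range.
Span = 152.7 - (35.3)
Span = 117.4

117.4


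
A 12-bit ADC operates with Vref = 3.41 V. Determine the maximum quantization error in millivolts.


The maximum quantization error is +/- LSB/2.
LSB = Vref / 2^n = 3.41 / 4096 = 0.00083252 V
Max error = LSB / 2 = 0.00083252 / 2 = 0.00041626 V
Max error = 0.4163 mV

0.4163 mV


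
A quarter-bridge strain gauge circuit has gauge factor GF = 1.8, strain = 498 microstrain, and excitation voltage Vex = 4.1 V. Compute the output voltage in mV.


Quarter bridge output: Vout = (GF * epsilon * Vex) / 4.
Vout = (1.8 * 498e-6 * 4.1) / 4
Vout = 0.00367524 / 4 V
Vout = 0.00091881 V = 0.9188 mV

0.9188 mV


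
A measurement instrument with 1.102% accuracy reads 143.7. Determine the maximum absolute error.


Absolute error = (accuracy% / 100) * reading.
Error = (1.102 / 100) * 143.7
Error = 0.01102 * 143.7
Error = 1.5836

1.5836


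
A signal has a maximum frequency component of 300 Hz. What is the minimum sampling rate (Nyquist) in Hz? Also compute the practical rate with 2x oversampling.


By Nyquist theorem, fs_min = 2 * fmax.
fs_min = 2 * 300 = 600 Hz
Practical rate = 2 * fs_min = 2 * 600 = 1200 Hz

fs_min = 600 Hz, fs_practical = 1200 Hz


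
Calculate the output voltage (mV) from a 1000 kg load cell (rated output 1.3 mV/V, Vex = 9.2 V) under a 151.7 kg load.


Vout = rated_output * Vex * (load / capacity).
Vout = 1.3 * 9.2 * (151.7 / 1000)
Vout = 1.3 * 9.2 * 0.1517
Vout = 1.814 mV

1.814 mV


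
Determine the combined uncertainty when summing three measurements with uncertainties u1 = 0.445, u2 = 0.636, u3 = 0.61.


For a sum of independent quantities, uc = sqrt(u1^2 + u2^2 + u3^2).
uc = sqrt(0.445^2 + 0.636^2 + 0.61^2)
uc = sqrt(0.198025 + 0.404496 + 0.3721)
uc = 0.9872

0.9872
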